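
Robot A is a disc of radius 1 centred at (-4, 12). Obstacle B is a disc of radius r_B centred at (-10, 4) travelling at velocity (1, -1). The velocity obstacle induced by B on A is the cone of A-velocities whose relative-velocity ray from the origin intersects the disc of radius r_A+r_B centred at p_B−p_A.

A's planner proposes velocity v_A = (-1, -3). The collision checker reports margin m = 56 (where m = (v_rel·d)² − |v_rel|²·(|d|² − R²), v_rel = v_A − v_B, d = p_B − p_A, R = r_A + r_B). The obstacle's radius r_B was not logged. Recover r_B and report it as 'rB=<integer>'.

m = 56
d = (-6, -8);  v_rel = (-2, -2),  |v_rel|² = 8
v_rel×d = (-2)·(-8) − (-2)·(-6) = 4
since m = R²·8 − 4²:  R² = (16 + 56) / 8 = 9
R = √9 = 3  ⇒  r_B = 3 − 1 = 2

rB=2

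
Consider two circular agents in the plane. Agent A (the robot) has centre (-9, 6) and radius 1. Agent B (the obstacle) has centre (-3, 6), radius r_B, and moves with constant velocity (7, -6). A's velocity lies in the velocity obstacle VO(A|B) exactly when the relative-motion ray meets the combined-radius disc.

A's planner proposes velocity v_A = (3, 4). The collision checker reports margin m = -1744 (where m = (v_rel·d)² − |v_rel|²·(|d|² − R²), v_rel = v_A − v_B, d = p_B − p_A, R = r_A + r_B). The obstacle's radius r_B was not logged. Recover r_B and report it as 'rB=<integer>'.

m = -1744
d = (6, 0);  v_rel = (-4, 10),  |v_rel|² = 116
v_rel×d = (-4)·(0) − (10)·(6) = -60
since m = R²·116 − (-60)²:  R² = (3600 + -1744) / 116 = 16
R = √16 = 4  ⇒  r_B = 4 − 1 = 3

rB=3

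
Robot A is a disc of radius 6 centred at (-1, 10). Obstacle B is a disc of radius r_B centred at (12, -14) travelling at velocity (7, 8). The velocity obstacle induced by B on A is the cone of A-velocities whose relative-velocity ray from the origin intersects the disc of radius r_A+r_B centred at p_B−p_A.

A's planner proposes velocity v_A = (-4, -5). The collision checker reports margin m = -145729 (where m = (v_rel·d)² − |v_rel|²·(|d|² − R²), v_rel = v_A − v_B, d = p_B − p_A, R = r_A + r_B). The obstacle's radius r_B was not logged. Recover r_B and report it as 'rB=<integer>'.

m = -145729
d = (13, -24);  v_rel = (-11, -13),  |v_rel|² = 290
v_rel×d = (-11)·(-24) − (-13)·(13) = 433
since m = R²·290 − 433²:  R² = (187489 + -145729) / 290 = 144
R = √144 = 12  ⇒  r_B = 12 − 6 = 6

rB=6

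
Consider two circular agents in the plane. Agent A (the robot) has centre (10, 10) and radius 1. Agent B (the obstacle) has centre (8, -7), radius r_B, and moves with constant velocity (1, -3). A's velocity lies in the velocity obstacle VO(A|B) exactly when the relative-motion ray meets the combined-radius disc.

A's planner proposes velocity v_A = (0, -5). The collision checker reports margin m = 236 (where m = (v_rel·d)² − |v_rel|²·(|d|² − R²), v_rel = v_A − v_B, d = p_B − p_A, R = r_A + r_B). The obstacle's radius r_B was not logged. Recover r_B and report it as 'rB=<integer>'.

m = 236
d = (-2, -17);  v_rel = (-1, -2),  |v_rel|² = 5
v_rel×d = (-1)·(-17) − (-2)·(-2) = 13
since m = R²·5 − 13²:  R² = (169 + 236) / 5 = 81
R = √81 = 9  ⇒  r_B = 9 − 1 = 8

rB=8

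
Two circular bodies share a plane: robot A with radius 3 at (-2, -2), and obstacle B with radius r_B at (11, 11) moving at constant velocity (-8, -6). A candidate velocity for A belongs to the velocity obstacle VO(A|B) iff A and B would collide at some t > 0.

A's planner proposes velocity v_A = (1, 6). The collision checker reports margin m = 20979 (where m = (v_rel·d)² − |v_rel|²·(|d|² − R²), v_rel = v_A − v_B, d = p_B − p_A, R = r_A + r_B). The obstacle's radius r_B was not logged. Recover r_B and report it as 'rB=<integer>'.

m = 20979
d = (13, 13);  v_rel = (9, 12),  |v_rel|² = 225
v_rel×d = (9)·(13) − (12)·(13) = -39
since m = R²·225 − (-39)²:  R² = (1521 + 20979) / 225 = 100
R = √100 = 10  ⇒  r_B = 10 − 3 = 7

rB=7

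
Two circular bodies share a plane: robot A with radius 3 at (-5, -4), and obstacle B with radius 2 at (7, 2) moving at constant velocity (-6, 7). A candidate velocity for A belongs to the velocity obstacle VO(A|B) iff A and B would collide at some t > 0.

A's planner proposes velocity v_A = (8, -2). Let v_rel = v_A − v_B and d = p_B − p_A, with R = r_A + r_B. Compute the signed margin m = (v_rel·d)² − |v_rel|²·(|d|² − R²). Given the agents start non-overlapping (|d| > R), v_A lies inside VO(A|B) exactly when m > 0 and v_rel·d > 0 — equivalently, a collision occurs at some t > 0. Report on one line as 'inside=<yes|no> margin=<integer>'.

d = (12, 6),  |d|² = 180;  R = 3+2 = 5,  c = 180−5² = 155
v_rel = (14, -9),  |v_rel|² = 277;  v_rel·d = (14)·(12) + (-9)·(6) = 114
277·t² − 228·t + 155 = 0  ⇒  m = 114² − 277·155 = -29939
m = -29939 < 0,  v_rel·d = 114 > 0  ⇒  outside

inside=no margin=-29939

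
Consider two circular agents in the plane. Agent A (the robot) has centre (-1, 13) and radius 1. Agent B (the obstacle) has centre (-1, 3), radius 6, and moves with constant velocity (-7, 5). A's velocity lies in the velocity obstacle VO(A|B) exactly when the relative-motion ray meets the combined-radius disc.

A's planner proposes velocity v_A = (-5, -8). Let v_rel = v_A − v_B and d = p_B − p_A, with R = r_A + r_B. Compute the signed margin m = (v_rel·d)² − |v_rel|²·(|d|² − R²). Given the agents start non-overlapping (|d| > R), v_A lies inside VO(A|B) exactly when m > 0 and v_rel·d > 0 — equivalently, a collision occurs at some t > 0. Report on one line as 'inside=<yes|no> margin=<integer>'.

d = (0, -10),  |d|² = 100;  R = 1+6 = 7,  c = 100−7² = 51
v_rel = (2, -13),  |v_rel|² = 173;  v_rel·d = (2)·(0) + (-13)·(-10) = 130
173·t² − 260·t + 51 = 0  ⇒  m = 130² − 173·51 = 8077
m = 8077 > 0,  v_rel·d = 130 > 0  ⇒  inside

inside=yes margin=8077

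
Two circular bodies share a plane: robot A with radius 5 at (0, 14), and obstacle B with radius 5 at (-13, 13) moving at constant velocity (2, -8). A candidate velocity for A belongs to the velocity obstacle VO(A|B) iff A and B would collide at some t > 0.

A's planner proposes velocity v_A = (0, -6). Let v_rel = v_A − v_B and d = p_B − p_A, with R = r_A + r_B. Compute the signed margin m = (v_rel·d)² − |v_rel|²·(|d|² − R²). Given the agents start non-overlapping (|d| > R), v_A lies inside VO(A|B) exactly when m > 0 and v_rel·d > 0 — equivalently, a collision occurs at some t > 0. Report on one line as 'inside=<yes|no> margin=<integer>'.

d = (-13, -1),  |d|² = 170;  R = 5+5 = 10,  c = 170−10² = 70
v_rel = (-2, 2),  |v_rel|² = 8;  v_rel·d = (-2)·(-13) + (2)·(-1) = 24
8·t² − 48·t + 70 = 0  ⇒  m = 24² − 8·70 = 16
m = 16 > 0,  v_rel·d = 24 > 0  ⇒  inside

inside=yes margin=16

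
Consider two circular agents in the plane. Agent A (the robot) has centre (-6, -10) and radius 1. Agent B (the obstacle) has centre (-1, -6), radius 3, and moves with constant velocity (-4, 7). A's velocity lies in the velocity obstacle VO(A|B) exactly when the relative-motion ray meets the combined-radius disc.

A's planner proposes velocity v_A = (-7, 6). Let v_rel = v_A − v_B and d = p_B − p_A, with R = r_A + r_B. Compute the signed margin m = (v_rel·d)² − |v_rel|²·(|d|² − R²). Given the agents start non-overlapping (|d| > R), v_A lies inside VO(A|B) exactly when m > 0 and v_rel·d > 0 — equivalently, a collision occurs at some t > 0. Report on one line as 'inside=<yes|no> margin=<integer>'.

d = (5, 4),  |d|² = 41;  R = 1+3 = 4,  c = 41−4² = 25
v_rel = (-3, -1),  |v_rel|² = 10;  v_rel·d = (-3)·(5) + (-1)·(4) = -19
10·t² + 38·t + 25 = 0  ⇒  m = (-19)² − 10·25 = 111
m = 111 > 0,  v_rel·d = -19 < 0  ⇒  outside

inside=no margin=111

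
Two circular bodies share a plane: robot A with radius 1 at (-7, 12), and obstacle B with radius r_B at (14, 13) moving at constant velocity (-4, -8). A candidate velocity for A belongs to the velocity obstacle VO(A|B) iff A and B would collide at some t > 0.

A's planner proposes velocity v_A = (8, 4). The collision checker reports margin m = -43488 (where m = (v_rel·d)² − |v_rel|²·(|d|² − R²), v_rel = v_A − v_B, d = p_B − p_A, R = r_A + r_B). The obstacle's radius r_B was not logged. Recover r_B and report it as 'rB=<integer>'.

m = -43488
d = (21, 1);  v_rel = (12, 12),  |v_rel|² = 288
v_rel×d = (12)·(1) − (12)·(21) = -240
since m = R²·288 − (-240)²:  R² = (57600 + -43488) / 288 = 49
R = √49 = 7  ⇒  r_B = 7 − 1 = 6

rB=6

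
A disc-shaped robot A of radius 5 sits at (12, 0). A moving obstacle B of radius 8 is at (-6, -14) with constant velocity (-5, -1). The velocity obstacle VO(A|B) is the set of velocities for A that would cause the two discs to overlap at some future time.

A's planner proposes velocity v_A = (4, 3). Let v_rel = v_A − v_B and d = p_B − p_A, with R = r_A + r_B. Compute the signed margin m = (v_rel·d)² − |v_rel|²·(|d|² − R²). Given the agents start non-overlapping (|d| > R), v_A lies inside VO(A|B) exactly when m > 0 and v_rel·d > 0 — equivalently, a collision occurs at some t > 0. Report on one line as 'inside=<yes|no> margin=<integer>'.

d = (-18, -14),  |d|² = 520;  R = 5+8 = 13,  c = 520−13² = 351
v_rel = (9, 4),  |v_rel|² = 97;  v_rel·d = (9)·(-18) + (4)·(-14) = -218
97·t² + 436·t + 351 = 0  ⇒  m = (-218)² − 97·351 = 13477
m = 13477 > 0,  v_rel·d = -218 < 0  ⇒  outside

inside=no margin=13477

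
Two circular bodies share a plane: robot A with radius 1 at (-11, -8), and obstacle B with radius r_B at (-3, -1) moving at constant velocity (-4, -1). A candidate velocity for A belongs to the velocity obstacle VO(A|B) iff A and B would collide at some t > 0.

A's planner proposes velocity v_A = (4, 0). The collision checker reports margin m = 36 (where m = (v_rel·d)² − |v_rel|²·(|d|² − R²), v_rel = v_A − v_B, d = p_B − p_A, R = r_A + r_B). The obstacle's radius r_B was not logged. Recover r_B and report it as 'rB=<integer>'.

m = 36
d = (8, 7);  v_rel = (8, 1),  |v_rel|² = 65
v_rel×d = (8)·(7) − (1)·(8) = 48
since m = R²·65 − 48²:  R² = (2304 + 36) / 65 = 36
R = √36 = 6  ⇒  r_B = 6 − 1 = 5

rB=5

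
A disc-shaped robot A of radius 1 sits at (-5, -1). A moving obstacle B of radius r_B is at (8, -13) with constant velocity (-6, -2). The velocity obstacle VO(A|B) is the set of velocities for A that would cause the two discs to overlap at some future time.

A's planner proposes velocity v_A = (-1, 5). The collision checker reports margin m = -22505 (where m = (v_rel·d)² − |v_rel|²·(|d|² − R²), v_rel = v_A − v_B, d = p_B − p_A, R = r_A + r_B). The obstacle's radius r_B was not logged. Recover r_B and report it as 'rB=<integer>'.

m = -22505
d = (13, -12);  v_rel = (5, 7),  |v_rel|² = 74
v_rel×d = (5)·(-12) − (7)·(13) = -151
since m = R²·74 − (-151)²:  R² = (22801 + -22505) / 74 = 4
R = √4 = 2  ⇒  r_B = 2 − 1 = 1

rB=1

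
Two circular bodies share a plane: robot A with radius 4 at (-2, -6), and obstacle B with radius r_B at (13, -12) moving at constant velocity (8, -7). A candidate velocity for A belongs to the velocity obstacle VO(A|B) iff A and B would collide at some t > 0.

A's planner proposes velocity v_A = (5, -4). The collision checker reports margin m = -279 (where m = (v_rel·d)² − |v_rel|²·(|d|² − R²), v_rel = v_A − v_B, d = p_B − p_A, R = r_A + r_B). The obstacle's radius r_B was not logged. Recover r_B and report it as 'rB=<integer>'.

m = -279
d = (15, -6);  v_rel = (-3, 3),  |v_rel|² = 18
v_rel×d = (-3)·(-6) − (3)·(15) = -27
since m = R²·18 − (-27)²:  R² = (729 + -279) / 18 = 25
R = √25 = 5  ⇒  r_B = 5 − 4 = 1

rB=1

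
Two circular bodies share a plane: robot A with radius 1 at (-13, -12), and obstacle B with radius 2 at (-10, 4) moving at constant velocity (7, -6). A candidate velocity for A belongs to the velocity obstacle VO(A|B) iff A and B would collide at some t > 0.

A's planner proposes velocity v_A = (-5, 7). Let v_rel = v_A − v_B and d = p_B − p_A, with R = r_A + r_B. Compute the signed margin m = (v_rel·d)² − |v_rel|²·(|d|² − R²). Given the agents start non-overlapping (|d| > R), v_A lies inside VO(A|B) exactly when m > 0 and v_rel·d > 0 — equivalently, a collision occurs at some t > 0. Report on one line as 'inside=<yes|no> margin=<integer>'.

d = (3, 16),  |d|² = 265;  R = 1+2 = 3,  c = 265−3² = 256
v_rel = (-12, 13),  |v_rel|² = 313;  v_rel·d = (-12)·(3) + (13)·(16) = 172
313·t² − 344·t + 256 = 0  ⇒  m = 172² − 313·256 = -50544
m = -50544 < 0,  v_rel·d = 172 > 0  ⇒  outside

inside=no margin=-50544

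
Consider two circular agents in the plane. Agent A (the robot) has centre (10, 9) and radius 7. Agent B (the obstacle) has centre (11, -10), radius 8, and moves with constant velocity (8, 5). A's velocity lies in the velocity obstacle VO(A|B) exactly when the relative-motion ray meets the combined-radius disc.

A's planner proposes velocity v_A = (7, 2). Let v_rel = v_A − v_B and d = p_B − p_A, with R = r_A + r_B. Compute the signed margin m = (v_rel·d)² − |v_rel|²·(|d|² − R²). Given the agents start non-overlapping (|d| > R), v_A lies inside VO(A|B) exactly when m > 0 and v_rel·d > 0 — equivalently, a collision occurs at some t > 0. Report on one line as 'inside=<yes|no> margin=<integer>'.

d = (1, -19),  |d|² = 362;  R = 7+8 = 15,  c = 362−15² = 137
v_rel = (-1, -3),  |v_rel|² = 10;  v_rel·d = (-1)·(1) + (-3)·(-19) = 56
10·t² − 112·t + 137 = 0  ⇒  m = 56² − 10·137 = 1766
m = 1766 > 0,  v_rel·d = 56 > 0  ⇒  inside

inside=yes margin=1766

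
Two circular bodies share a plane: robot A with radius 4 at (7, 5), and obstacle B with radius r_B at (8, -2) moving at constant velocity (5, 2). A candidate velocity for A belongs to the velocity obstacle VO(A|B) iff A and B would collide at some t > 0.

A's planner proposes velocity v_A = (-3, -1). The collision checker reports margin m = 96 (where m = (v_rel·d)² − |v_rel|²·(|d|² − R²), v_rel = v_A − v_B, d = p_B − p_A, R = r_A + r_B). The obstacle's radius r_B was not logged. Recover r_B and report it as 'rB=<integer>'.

m = 96
d = (1, -7);  v_rel = (-8, -3),  |v_rel|² = 73
v_rel×d = (-8)·(-7) − (-3)·(1) = 59
since m = R²·73 − 59²:  R² = (3481 + 96) / 73 = 49
R = √49 = 7  ⇒  r_B = 7 − 4 = 3

rB=3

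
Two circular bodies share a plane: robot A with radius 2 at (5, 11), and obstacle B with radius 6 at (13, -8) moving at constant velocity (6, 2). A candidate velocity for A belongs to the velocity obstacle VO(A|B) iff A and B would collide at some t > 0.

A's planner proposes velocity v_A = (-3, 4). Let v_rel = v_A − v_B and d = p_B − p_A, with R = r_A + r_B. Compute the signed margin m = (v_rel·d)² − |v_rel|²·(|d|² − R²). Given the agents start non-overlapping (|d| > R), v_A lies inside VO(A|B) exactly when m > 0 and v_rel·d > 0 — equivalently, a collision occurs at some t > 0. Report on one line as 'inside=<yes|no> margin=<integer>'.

d = (8, -19),  |d|² = 425;  R = 2+6 = 8,  c = 425−8² = 361
v_rel = (-9, 2),  |v_rel|² = 85;  v_rel·d = (-9)·(8) + (2)·(-19) = -110
85·t² + 220·t + 361 = 0  ⇒  m = (-110)² − 85·361 = -18585
m = -18585 < 0,  v_rel·d = -110 < 0  ⇒  outside

inside=no margin=-18585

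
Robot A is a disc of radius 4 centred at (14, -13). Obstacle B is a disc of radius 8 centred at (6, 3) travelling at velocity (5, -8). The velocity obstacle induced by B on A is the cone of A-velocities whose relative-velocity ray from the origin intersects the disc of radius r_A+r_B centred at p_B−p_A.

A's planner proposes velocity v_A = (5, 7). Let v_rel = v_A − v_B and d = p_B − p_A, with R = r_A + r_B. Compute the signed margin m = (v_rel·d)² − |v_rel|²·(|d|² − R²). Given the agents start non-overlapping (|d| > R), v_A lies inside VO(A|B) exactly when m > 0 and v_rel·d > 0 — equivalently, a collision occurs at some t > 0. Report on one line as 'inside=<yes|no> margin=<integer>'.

d = (-8, 16),  |d|² = 320;  R = 4+8 = 12,  c = 320−12² = 176
v_rel = (0, 15),  |v_rel|² = 225;  v_rel·d = (0)·(-8) + (15)·(16) = 240
225·t² − 480·t + 176 = 0  ⇒  m = 240² − 225·176 = 18000
m = 18000 > 0,  v_rel·d = 240 > 0  ⇒  inside

inside=yes margin=18000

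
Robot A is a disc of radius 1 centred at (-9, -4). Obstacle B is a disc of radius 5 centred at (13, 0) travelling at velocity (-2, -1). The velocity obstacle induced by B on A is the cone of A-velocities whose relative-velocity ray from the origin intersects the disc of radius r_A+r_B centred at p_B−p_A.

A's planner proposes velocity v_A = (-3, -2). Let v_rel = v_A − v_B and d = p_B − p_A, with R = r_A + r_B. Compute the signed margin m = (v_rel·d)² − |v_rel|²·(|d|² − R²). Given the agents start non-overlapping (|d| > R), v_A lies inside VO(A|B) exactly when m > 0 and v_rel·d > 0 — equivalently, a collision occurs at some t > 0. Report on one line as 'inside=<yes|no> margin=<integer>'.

d = (22, 4),  |d|² = 500;  R = 1+5 = 6,  c = 500−6² = 464
v_rel = (-1, -1),  |v_rel|² = 2;  v_rel·d = (-1)·(22) + (-1)·(4) = -26
2·t² + 52·t + 464 = 0  ⇒  m = (-26)² − 2·464 = -252
m = -252 < 0,  v_rel·d = -26 < 0  ⇒  outside

inside=no margin=-252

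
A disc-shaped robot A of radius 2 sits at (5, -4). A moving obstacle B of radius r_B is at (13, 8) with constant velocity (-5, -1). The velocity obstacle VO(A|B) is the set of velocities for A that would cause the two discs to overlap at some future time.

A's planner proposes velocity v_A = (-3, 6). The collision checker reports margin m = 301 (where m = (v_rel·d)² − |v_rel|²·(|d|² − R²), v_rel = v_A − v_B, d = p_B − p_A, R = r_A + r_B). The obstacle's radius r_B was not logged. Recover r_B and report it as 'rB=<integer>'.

m = 301
d = (8, 12);  v_rel = (2, 7),  |v_rel|² = 53
v_rel×d = (2)·(12) − (7)·(8) = -32
since m = R²·53 − (-32)²:  R² = (1024 + 301) / 53 = 25
R = √25 = 5  ⇒  r_B = 5 − 2 = 3

rB=3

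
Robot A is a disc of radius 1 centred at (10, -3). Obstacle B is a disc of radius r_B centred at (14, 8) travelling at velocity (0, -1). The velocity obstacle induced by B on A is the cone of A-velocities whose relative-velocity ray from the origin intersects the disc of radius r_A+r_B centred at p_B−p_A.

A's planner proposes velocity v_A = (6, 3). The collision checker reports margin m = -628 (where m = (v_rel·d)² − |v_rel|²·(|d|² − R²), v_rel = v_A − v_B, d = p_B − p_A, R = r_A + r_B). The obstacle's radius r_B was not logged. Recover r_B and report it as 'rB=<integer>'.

m = -628
d = (4, 11);  v_rel = (6, 4),  |v_rel|² = 52
v_rel×d = (6)·(11) − (4)·(4) = 50
since m = R²·52 − 50²:  R² = (2500 + -628) / 52 = 36
R = √36 = 6  ⇒  r_B = 6 − 1 = 5

rB=5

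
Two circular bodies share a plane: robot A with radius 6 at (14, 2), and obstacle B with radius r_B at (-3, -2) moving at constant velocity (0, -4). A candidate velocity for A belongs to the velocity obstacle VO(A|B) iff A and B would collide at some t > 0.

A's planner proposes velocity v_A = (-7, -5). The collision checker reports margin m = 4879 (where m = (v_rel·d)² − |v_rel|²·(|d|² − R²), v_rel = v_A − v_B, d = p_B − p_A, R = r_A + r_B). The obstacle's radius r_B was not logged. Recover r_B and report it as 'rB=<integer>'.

m = 4879
d = (-17, -4);  v_rel = (-7, -1),  |v_rel|² = 50
v_rel×d = (-7)·(-4) − (-1)·(-17) = 11
since m = R²·50 − 11²:  R² = (121 + 4879) / 50 = 100
R = √100 = 10  ⇒  r_B = 10 − 6 = 4

rB=4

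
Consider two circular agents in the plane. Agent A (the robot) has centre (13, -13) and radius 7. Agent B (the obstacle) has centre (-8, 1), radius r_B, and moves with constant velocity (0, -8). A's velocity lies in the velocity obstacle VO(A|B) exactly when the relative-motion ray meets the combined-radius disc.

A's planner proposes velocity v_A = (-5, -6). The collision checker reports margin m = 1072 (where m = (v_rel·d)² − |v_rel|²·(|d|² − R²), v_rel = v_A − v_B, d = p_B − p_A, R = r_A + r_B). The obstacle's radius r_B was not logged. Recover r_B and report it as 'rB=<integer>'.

m = 1072
d = (-21, 14);  v_rel = (-5, 2),  |v_rel|² = 29
v_rel×d = (-5)·(14) − (2)·(-21) = -28
since m = R²·29 − (-28)²:  R² = (784 + 1072) / 29 = 64
R = √64 = 8  ⇒  r_B = 8 − 7 = 1

rB=1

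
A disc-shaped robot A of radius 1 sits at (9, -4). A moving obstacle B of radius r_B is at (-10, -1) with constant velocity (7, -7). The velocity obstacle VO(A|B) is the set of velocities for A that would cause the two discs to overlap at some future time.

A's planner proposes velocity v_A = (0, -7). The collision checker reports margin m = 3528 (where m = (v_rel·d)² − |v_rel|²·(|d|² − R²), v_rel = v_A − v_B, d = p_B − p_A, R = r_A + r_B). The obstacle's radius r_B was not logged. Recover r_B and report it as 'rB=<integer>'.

m = 3528
d = (-19, 3);  v_rel = (-7, 0),  |v_rel|² = 49
v_rel×d = (-7)·(3) − (0)·(-19) = -21
since m = R²·49 − (-21)²:  R² = (441 + 3528) / 49 = 81
R = √81 = 9  ⇒  r_B = 9 − 1 = 8

rB=8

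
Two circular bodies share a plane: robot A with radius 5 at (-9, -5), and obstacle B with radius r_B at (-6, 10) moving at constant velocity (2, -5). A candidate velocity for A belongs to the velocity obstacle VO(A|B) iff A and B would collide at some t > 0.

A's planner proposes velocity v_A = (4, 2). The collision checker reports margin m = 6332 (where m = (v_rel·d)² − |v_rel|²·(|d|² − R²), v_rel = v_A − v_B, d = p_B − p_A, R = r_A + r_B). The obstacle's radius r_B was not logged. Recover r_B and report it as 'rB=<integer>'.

m = 6332
d = (3, 15);  v_rel = (2, 7),  |v_rel|² = 53
v_rel×d = (2)·(15) − (7)·(3) = 9
since m = R²·53 − 9²:  R² = (81 + 6332) / 53 = 121
R = √121 = 11  ⇒  r_B = 11 − 5 = 6

rB=6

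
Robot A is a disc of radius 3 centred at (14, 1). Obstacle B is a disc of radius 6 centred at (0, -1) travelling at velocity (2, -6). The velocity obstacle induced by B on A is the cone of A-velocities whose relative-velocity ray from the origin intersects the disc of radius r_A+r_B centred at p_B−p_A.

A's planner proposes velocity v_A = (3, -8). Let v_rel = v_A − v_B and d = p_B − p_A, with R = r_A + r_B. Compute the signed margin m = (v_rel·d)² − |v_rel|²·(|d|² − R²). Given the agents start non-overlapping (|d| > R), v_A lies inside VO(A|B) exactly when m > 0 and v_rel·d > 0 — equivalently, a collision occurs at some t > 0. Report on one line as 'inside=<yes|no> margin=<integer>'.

d = (-14, -2),  |d|² = 200;  R = 3+6 = 9,  c = 200−9² = 119
v_rel = (1, -2),  |v_rel|² = 5;  v_rel·d = (1)·(-14) + (-2)·(-2) = -10
5·t² + 20·t + 119 = 0  ⇒  m = (-10)² − 5·119 = -495
m = -495 < 0,  v_rel·d = -10 < 0  ⇒  outside

inside=no margin=-495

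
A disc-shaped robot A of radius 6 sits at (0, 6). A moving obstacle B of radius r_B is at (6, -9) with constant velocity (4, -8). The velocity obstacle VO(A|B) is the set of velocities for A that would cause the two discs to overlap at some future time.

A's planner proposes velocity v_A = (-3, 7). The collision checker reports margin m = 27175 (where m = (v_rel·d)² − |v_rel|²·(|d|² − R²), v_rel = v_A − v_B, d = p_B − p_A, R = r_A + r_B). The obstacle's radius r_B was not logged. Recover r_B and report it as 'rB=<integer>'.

m = 27175
d = (6, -15);  v_rel = (-7, 15),  |v_rel|² = 274
v_rel×d = (-7)·(-15) − (15)·(6) = 15
since m = R²·274 − 15²:  R² = (225 + 27175) / 274 = 100
R = √100 = 10  ⇒  r_B = 10 − 6 = 4

rB=4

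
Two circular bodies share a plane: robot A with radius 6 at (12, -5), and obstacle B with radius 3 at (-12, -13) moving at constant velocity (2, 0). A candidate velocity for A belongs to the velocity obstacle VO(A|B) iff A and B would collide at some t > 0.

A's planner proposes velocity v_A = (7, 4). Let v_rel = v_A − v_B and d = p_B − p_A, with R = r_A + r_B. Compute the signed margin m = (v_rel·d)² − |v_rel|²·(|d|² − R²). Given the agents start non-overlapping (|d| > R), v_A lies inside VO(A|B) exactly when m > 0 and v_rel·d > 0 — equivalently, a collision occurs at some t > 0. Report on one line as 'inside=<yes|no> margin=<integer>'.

d = (-24, -8),  |d|² = 640;  R = 6+3 = 9,  c = 640−9² = 559
v_rel = (5, 4),  |v_rel|² = 41;  v_rel·d = (5)·(-24) + (4)·(-8) = -152
41·t² + 304·t + 559 = 0  ⇒  m = (-152)² − 41·559 = 185
m = 185 > 0,  v_rel·d = -152 < 0  ⇒  outside

inside=no margin=185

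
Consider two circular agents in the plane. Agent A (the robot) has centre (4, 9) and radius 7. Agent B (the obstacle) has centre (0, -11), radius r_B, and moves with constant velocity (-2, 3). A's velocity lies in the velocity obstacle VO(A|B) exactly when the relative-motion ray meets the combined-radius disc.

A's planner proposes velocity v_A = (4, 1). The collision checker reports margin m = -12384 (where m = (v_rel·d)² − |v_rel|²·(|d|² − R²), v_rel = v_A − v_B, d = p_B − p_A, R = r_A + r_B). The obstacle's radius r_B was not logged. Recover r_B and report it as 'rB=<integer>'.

m = -12384
d = (-4, -20);  v_rel = (6, -2),  |v_rel|² = 40
v_rel×d = (6)·(-20) − (-2)·(-4) = -128
since m = R²·40 − (-128)²:  R² = (16384 + -12384) / 40 = 100
R = √100 = 10  ⇒  r_B = 10 − 7 = 3

rB=3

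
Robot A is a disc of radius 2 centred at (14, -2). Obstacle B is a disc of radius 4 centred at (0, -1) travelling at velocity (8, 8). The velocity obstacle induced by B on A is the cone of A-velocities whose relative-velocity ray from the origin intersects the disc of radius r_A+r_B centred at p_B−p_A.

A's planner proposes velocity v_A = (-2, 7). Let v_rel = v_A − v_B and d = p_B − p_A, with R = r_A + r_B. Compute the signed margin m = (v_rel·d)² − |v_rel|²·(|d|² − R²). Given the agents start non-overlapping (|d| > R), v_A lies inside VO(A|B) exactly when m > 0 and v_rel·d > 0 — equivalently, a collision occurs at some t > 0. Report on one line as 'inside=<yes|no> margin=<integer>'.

d = (-14, 1),  |d|² = 197;  R = 2+4 = 6,  c = 197−6² = 161
v_rel = (-10, -1),  |v_rel|² = 101;  v_rel·d = (-10)·(-14) + (-1)·(1) = 139
101·t² − 278·t + 161 = 0  ⇒  m = 139² − 101·161 = 3060
m = 3060 > 0,  v_rel·d = 139 > 0  ⇒  inside

inside=yes margin=3060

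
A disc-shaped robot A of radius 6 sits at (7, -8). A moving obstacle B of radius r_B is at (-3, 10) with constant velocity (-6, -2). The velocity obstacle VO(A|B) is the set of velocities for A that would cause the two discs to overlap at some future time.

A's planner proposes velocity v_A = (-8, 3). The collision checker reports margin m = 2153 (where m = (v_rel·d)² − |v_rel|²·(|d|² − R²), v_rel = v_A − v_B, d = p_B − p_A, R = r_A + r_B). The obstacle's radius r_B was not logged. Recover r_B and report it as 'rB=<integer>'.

m = 2153
d = (-10, 18);  v_rel = (-2, 5),  |v_rel|² = 29
v_rel×d = (-2)·(18) − (5)·(-10) = 14
since m = R²·29 − 14²:  R² = (196 + 2153) / 29 = 81
R = √81 = 9  ⇒  r_B = 9 − 6 = 3

rB=3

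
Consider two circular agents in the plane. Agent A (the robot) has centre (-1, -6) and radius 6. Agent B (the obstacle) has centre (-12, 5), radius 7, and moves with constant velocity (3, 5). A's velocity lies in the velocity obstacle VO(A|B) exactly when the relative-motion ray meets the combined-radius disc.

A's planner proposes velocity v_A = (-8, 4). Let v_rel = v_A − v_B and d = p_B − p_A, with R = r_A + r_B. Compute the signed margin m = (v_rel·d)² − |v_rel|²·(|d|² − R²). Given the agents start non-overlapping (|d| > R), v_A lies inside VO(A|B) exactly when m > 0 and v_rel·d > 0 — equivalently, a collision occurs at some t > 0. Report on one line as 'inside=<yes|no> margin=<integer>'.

d = (-11, 11),  |d|² = 242;  R = 6+7 = 13,  c = 242−13² = 73
v_rel = (-11, -1),  |v_rel|² = 122;  v_rel·d = (-11)·(-11) + (-1)·(11) = 110
122·t² − 220·t + 73 = 0  ⇒  m = 110² − 122·73 = 3194
m = 3194 > 0,  v_rel·d = 110 > 0  ⇒  inside

inside=yes margin=3194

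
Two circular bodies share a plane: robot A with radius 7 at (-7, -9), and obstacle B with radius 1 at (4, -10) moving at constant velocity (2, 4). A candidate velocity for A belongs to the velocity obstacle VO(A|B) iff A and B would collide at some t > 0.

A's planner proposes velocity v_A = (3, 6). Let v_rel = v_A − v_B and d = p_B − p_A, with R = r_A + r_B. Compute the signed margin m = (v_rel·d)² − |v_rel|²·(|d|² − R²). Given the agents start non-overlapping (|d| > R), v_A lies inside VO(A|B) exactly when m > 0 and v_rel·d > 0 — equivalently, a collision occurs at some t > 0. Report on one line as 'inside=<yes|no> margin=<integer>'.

d = (11, -1),  |d|² = 122;  R = 7+1 = 8,  c = 122−8² = 58
v_rel = (1, 2),  |v_rel|² = 5;  v_rel·d = (1)·(11) + (2)·(-1) = 9
5·t² − 18·t + 58 = 0  ⇒  m = 9² − 5·58 = -209
m = -209 < 0,  v_rel·d = 9 > 0  ⇒  outside

inside=no margin=-209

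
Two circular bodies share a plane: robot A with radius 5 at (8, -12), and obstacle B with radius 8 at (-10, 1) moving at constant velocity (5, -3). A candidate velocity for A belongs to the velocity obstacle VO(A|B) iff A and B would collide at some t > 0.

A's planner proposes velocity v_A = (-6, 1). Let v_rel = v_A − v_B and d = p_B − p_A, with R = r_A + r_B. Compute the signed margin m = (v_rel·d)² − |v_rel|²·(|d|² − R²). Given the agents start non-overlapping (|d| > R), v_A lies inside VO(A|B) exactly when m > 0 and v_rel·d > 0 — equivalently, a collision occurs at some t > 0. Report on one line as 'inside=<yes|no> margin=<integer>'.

d = (-18, 13),  |d|² = 493;  R = 5+8 = 13,  c = 493−13² = 324
v_rel = (-11, 4),  |v_rel|² = 137;  v_rel·d = (-11)·(-18) + (4)·(13) = 250
137·t² − 500·t + 324 = 0  ⇒  m = 250² − 137·324 = 18112
m = 18112 > 0,  v_rel·d = 250 > 0  ⇒  inside

inside=yes margin=18112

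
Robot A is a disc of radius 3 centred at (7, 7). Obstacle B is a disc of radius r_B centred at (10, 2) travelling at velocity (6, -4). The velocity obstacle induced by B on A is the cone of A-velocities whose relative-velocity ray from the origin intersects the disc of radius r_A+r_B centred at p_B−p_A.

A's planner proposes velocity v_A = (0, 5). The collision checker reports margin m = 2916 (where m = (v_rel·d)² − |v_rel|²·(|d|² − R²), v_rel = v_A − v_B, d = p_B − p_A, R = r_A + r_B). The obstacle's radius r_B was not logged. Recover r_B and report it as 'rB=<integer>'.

m = 2916
d = (3, -5);  v_rel = (-6, 9),  |v_rel|² = 117
v_rel×d = (-6)·(-5) − (9)·(3) = 3
since m = R²·117 − 3²:  R² = (9 + 2916) / 117 = 25
R = √25 = 5  ⇒  r_B = 5 − 3 = 2

rB=2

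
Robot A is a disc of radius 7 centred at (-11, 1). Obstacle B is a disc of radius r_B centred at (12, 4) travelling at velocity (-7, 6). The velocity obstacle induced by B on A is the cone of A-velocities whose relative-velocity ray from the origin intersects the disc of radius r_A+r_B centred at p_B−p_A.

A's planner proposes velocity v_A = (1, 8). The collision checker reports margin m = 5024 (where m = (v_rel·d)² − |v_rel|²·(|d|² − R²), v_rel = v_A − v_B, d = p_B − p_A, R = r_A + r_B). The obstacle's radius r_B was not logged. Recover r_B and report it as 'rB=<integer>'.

m = 5024
d = (23, 3);  v_rel = (8, 2),  |v_rel|² = 68
v_rel×d = (8)·(3) − (2)·(23) = -22
since m = R²·68 − (-22)²:  R² = (484 + 5024) / 68 = 81
R = √81 = 9  ⇒  r_B = 9 − 7 = 2

rB=2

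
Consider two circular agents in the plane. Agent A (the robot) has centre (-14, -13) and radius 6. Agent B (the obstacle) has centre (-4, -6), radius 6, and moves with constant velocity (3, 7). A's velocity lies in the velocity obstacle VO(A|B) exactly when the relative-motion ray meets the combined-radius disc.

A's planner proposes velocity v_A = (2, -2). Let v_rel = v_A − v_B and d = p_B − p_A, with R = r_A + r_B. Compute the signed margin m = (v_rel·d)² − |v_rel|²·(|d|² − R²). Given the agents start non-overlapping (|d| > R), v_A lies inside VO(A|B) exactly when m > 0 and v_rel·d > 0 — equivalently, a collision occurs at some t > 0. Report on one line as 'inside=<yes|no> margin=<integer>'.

d = (10, 7),  |d|² = 149;  R = 6+6 = 12,  c = 149−12² = 5
v_rel = (-1, -9),  |v_rel|² = 82;  v_rel·d = (-1)·(10) + (-9)·(7) = -73
82·t² + 146·t + 5 = 0  ⇒  m = (-73)² − 82·5 = 4919
m = 4919 > 0,  v_rel·d = -73 < 0  ⇒  outside

inside=no margin=4919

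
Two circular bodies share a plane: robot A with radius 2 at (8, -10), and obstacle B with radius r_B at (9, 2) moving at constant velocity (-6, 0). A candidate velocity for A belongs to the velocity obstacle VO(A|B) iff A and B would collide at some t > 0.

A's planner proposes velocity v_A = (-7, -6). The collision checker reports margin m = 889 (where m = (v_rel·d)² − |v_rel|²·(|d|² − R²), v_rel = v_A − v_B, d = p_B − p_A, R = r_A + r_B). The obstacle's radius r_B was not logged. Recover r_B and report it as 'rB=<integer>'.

m = 889
d = (1, 12);  v_rel = (-1, -6),  |v_rel|² = 37
v_rel×d = (-1)·(12) − (-6)·(1) = -6
since m = R²·37 − (-6)²:  R² = (36 + 889) / 37 = 25
R = √25 = 5  ⇒  r_B = 5 − 2 = 3

rB=3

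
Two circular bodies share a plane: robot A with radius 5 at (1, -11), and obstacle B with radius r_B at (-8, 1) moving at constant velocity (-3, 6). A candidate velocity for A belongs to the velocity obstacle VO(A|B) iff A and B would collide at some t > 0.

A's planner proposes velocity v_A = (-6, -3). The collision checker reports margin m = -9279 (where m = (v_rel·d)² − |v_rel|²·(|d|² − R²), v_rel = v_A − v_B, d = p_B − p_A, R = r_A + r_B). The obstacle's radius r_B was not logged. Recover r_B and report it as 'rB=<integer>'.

m = -9279
d = (-9, 12);  v_rel = (-3, -9),  |v_rel|² = 90
v_rel×d = (-3)·(12) − (-9)·(-9) = -117
since m = R²·90 − (-117)²:  R² = (13689 + -9279) / 90 = 49
R = √49 = 7  ⇒  r_B = 7 − 5 = 2

rB=2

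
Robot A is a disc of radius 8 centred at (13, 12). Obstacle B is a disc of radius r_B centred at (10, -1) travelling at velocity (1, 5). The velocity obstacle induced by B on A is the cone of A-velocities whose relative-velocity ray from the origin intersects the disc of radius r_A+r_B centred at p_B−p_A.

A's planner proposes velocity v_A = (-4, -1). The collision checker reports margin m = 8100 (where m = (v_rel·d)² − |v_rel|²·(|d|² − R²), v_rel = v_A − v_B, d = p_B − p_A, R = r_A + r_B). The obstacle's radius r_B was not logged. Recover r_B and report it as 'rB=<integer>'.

m = 8100
d = (-3, -13);  v_rel = (-5, -6),  |v_rel|² = 61
v_rel×d = (-5)·(-13) − (-6)·(-3) = 47
since m = R²·61 − 47²:  R² = (2209 + 8100) / 61 = 169
R = √169 = 13  ⇒  r_B = 13 − 8 = 5

rB=5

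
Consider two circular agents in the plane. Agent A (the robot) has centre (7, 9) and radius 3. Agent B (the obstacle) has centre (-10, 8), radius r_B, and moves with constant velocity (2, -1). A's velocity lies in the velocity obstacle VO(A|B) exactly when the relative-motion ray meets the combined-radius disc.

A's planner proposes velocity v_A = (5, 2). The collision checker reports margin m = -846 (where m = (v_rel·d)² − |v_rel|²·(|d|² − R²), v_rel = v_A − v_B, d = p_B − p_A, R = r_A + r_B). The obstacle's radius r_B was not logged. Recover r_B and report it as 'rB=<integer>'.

m = -846
d = (-17, -1);  v_rel = (3, 3),  |v_rel|² = 18
v_rel×d = (3)·(-1) − (3)·(-17) = 48
since m = R²·18 − 48²:  R² = (2304 + -846) / 18 = 81
R = √81 = 9  ⇒  r_B = 9 − 3 = 6

rB=6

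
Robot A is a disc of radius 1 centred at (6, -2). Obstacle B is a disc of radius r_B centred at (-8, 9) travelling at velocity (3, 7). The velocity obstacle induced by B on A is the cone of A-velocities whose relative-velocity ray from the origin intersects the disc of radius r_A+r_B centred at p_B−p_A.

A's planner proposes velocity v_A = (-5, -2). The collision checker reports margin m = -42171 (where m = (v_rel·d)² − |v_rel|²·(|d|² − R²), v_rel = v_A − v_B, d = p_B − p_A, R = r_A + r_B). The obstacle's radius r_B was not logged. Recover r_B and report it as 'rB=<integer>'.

m = -42171
d = (-14, 11);  v_rel = (-8, -9),  |v_rel|² = 145
v_rel×d = (-8)·(11) − (-9)·(-14) = -214
since m = R²·145 − (-214)²:  R² = (45796 + -42171) / 145 = 25
R = √25 = 5  ⇒  r_B = 5 − 1 = 4

rB=4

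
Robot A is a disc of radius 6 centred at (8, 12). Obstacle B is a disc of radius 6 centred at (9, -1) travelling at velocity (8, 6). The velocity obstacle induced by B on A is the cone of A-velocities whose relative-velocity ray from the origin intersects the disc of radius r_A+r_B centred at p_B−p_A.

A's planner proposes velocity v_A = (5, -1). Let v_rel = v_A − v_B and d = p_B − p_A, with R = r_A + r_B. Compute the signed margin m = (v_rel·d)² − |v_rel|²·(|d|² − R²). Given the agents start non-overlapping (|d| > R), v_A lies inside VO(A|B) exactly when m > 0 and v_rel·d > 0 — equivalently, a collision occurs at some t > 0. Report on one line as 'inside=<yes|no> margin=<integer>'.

d = (1, -13),  |d|² = 170;  R = 6+6 = 12,  c = 170−12² = 26
v_rel = (-3, -7),  |v_rel|² = 58;  v_rel·d = (-3)·(1) + (-7)·(-13) = 88
58·t² − 176·t + 26 = 0  ⇒  m = 88² − 58·26 = 6236
m = 6236 > 0,  v_rel·d = 88 > 0  ⇒  inside

inside=yes margin=6236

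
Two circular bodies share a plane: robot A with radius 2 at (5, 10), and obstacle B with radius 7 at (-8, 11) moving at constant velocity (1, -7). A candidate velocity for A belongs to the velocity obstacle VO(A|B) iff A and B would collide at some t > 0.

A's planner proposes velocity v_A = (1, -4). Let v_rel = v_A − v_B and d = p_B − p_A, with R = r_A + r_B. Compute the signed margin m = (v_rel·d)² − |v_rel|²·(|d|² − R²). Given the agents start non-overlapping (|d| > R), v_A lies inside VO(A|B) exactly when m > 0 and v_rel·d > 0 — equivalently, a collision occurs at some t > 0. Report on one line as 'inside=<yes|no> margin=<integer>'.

d = (-13, 1),  |d|² = 170;  R = 2+7 = 9,  c = 170−9² = 89
v_rel = (0, 3),  |v_rel|² = 9;  v_rel·d = (0)·(-13) + (3)·(1) = 3
9·t² − 6·t + 89 = 0  ⇒  m = 3² − 9·89 = -792
m = -792 < 0,  v_rel·d = 3 > 0  ⇒  outside

inside=no margin=-792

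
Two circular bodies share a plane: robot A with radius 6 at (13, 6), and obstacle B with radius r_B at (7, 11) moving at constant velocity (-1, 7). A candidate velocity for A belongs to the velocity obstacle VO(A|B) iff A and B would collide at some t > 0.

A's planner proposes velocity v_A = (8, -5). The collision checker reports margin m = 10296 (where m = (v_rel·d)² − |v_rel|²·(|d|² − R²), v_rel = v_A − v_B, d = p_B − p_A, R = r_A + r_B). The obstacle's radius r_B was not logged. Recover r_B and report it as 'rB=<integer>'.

m = 10296
d = (-6, 5);  v_rel = (9, -12),  |v_rel|² = 225
v_rel×d = (9)·(5) − (-12)·(-6) = -27
since m = R²·225 − (-27)²:  R² = (729 + 10296) / 225 = 49
R = √49 = 7  ⇒  r_B = 7 − 6 = 1

rB=1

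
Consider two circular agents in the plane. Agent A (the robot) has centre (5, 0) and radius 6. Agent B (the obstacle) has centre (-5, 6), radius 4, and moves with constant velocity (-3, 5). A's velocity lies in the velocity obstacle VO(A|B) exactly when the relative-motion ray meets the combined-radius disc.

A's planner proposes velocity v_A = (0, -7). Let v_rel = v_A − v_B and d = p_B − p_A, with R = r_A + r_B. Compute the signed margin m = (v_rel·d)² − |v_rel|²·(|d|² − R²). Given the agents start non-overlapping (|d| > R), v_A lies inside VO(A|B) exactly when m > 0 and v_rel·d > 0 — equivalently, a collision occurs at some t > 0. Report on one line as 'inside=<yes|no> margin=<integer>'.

d = (-10, 6),  |d|² = 136;  R = 6+4 = 10,  c = 136−10² = 36
v_rel = (3, -12),  |v_rel|² = 153;  v_rel·d = (3)·(-10) + (-12)·(6) = -102
153·t² + 204·t + 36 = 0  ⇒  m = (-102)² − 153·36 = 4896
m = 4896 > 0,  v_rel·d = -102 < 0  ⇒  outside

inside=no margin=4896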